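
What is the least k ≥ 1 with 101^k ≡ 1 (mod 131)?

65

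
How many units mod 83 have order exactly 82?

40

φ(83) = 83 − 1 = 82 = 2 · 41.
In a cyclic group of order 82, there are φ(d) elements of order d for each divisor d of 82, and zero for non-divisors.
82 = 2 · 41 divides 82, and φ(82) = 40.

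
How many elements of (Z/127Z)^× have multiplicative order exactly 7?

6

φ(127) = 127 − 1 = 126 = 2 · 3^2 · 7.
(Z/127Z)^× is cyclic (|G| = 126); a cyclic group of order m has exactly φ(d) elements of each order d | m, and none otherwise.
7 | 126, and φ(7) = 7 − 1 = 6.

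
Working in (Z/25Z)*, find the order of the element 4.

10

The order of 4 must divide φ(25) = φ(5^2) = 5·(5−1) = 20 = 2^2 · 5.
Divisors of 20: 1, 2, 4, 5, 10, 20.
Evaluate successive powers at the divisors of 20:
4^1 ≡ 4
4^2 ≡ 16
4^4 ≡ 6
4^5 ≡ 24
4^10 ≡ 1
The smallest such exponent is 10, so the order of 4 is 10.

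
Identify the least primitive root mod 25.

φ(25) = φ(5^2) = 5·(5−1) = 20 = 2^2 · 5.
Test candidates g = 2, 3, … against the prime factors q ∈ {2, 5} of φ(25): g is a generator iff g^(20/q) ≢ 1 for every such q.
g = 2: 2^10 ≡ 24; 2^4 ≡ 16 — none is 1, so 2 is a primitive root.
Hence the least primitive root of 25 is 2.

2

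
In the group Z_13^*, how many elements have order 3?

2

φ(13) = 13 − 1 = 12 = 2^2 · 3.
(Z/13Z)^× is cyclic (|G| = 12); a cyclic group of order m has exactly φ(d) elements of each order d | m, and none otherwise.
3 | 12, and φ(3) = 3 − 1 = 2.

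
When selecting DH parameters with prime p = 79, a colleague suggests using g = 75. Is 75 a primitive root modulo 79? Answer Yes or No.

Yes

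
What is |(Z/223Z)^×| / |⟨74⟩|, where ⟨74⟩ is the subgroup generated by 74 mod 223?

Since 74 ∈ (Z/223Z)^×, its order divides φ(223) = 223 − 1 = 222 = 2 · 3 · 37.
Divisors of 222: 1, 2, 3, 6, 37, 74, 111, 222.
Test each divisor d:
74^1 ≡ 74
74^2 ≡ 124
74^3 ≡ 33
74^6 ≡ 197
74^37 ≡ 183
74^74 ≡ 39
74^111 ≡ 1
So ord_223(74) = 111, hence |⟨74⟩| = 111.
The index is φ(223) / ord(74) = 222 / 111 = 2.

2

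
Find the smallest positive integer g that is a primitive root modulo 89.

φ(89) = 89 − 1 = 88 = 2^3 · 11.
Test candidates g = 2, 3, … against the prime factors q ∈ {2, 11} of φ(89): g is a generator iff g^(88/q) ≢ 1 for every such q.
g = 2: 2^44 ≡ 1 — hits 1, so not a primitive root.
g = 3: 3^44 ≡ 88; 3^8 ≡ 64 — none is 1, so 3 is a primitive root.
So 3 is the smallest generator of (Z/89Z)^×.

3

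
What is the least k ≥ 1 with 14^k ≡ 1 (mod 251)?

The order of 14 must divide φ(251) = 251 − 1 = 250 = 2 · 5^3.
Divisors of 250: 1, 2, 5, 10, 25, 50, 125, 250.
Test each divisor d:
14^1 ≡ 14 (mod 251)
14^2 ≡ 196 (mod 251)
14^5 ≡ 182 (mod 251)
14^10 ≡ 243 (mod 251)
14^25 ≡ 102 (mod 251)
14^50 ≡ 113 (mod 251)
14^125 ≡ 250 (mod 251)
14^250 ≡ 1 (mod 251) ✓
Therefore the multiplicative order of 14 modulo 251 is 250.

250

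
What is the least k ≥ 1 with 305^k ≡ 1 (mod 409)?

136

ord(305) | φ(409) = 409 − 1 = 408 = 2^3 · 3 · 17.
Divisors of 408: 1, 2, 3, 4, 6, 8, 12, 17, 24, 34, 51, 68, 102, 136, 204, 408.
Compute 305^d (mod 409) for the divisors d until we hit 1:
305^1 ≡ 305 (mod 409)
305^2 ≡ 182 (mod 409)
305^3 ≡ 295 (mod 409)
305^4 ≡ 404 (mod 409)
305^6 ≡ 317 (mod 409)
305^8 ≡ 25 (mod 409)
305^12 ≡ 284 (mod 409)
305^17 ≡ 31 (mod 409)
305^24 ≡ 83 (mod 409)
305^34 ≡ 143 (mod 409)
305^51 ≡ 343 (mod 409)
305^68 ≡ 408 (mod 409)
305^102 ≡ 266 (mod 409)
305^136 ≡ 1 (mod 409) ✓
So ord_409(305) = 136.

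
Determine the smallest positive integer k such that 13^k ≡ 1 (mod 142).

Since 13 ∈ (Z/142Z)^×, its order divides φ(142) = φ(2)·φ(71) = 1·70 = 70 = 2 · 5 · 7.
Divisors of 70: 1, 2, 5, 7, 10, 14, 35, 70.
Evaluate successive powers at the divisors of 70:
13^1 ≡ 13 (mod 142)
13^2 ≡ 27 (mod 142)
13^5 ≡ 105 (mod 142)
13^7 ≡ 137 (mod 142)
13^10 ≡ 91 (mod 142)
13^14 ≡ 25 (mod 142)
13^35 ≡ 141 (mod 142)
13^70 ≡ 1 (mod 142) ✓
The smallest such exponent is 70, so the order of 13 is 70.

70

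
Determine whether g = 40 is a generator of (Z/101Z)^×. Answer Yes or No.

Yes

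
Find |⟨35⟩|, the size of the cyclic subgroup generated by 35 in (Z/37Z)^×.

The order of 35 must divide φ(37) = 37 − 1 = 36 = 2^2 · 3^2.
Divisors of 36: 1, 2, 3, 4, 6, 9, 12, 18, 36.
Evaluate successive powers at the divisors of 36:
35^1 ≡ 35 (mod 37)
35^2 ≡ 4 (mod 37)
35^3 ≡ 29 (mod 37)
35^4 ≡ 16 (mod 37)
35^6 ≡ 27 (mod 37)
35^9 ≡ 6 (mod 37)
35^12 ≡ 26 (mod 37)
35^18 ≡ 36 (mod 37)
35^36 ≡ 1 (mod 37) ✓
The smallest such exponent is 36, so the order of 35 is 36.

36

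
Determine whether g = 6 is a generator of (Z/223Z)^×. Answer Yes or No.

φ(223) = 223 − 1 = 222 = 2 · 3 · 37.
An element g generates (Z/223Z)^× iff g^(222/q) ≢ 1 (mod 223) for each prime q ∈ {2, 3, 37}.
6^111 ≡ 222 (mod 223)  [q = 2: ≢ 1 ✓]
6^74 ≡ 183 (mod 223)  [q = 3: ≢ 1 ✓]
6^6 ≡ 49 (mod 223)  [q = 37: ≢ 1 ✓]
All checks pass, so 6 has order 222 and is a primitive root modulo 223.

Yes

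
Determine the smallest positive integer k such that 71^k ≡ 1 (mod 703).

ord(71) | φ(703) = φ(19·37) = (19−1)·(37−1) = 18·36 = 648 = 2^3 · 3^4.
Divisors of 648: 1, 2, 3, 4, 6, 8, 9, 12, 18, 24, 27, 36, 54, 72, 81, 108, 162, 216, 324, 648.
Evaluate successive powers at the divisors of 648:
71^1 ≡ 71
71^2 ≡ 120
71^3 ≡ 84
71^4 ≡ 340
71^6 ≡ 26
71^8 ≡ 308
71^9 ≡ 75
71^12 ≡ 676
71^18 ≡ 1
Therefore the multiplicative order of 71 modulo 703 is 18.

18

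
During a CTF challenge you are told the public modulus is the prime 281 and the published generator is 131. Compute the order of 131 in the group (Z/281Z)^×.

280

ord(131) | φ(281) = 281 − 1 = 280 = 2^3 · 5 · 7.
Divisors of 280: 1, 2, 4, 5, 7, 8, 10, 14, 20, 28, 35, 40, 56, 70, 140, 280.
Check 131^d mod 281 for each divisor in increasing order:
131^1 ≡ 131 (mod 281)
131^2 ≡ 20 (mod 281)
131^4 ≡ 119 (mod 281)
131^5 ≡ 134 (mod 281)
131^7 ≡ 151 (mod 281)
131^8 ≡ 111 (mod 281)
131^10 ≡ 253 (mod 281)
131^14 ≡ 40 (mod 281)
131^20 ≡ 222 (mod 281)
131^28 ≡ 195 (mod 281)
131^35 ≡ 221 (mod 281)
131^40 ≡ 109 (mod 281)
131^56 ≡ 90 (mod 281)
131^70 ≡ 228 (mod 281)
131^140 ≡ 280 (mod 281)
131^280 ≡ 1 (mod 281) ✓
Hence ord(131) = 280.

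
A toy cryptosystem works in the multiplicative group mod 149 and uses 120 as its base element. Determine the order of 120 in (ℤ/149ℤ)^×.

ord(120) | φ(149) = 149 − 1 = 148 = 2^2 · 37.
Divisors of 148: 1, 2, 4, 37, 74, 148.
Test each divisor d:
120^1 ≡ 120 (mod 149)
120^2 ≡ 96 (mod 149)
120^4 ≡ 127 (mod 149)
120^37 ≡ 148 (mod 149)
120^74 ≡ 1 (mod 149) ✓
So ord_149(120) = 74.

74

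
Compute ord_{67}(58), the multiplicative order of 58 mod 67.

22

By Lagrange's theorem, ord_67(58) divides φ(67) = 67 − 1 = 66 = 2 · 3 · 11.
Divisors of 66: 1, 2, 3, 6, 11, 22, 33, 66.
Check 58^d mod 67 for each divisor in increasing order:
58^1 ≡ 58
58^2 ≡ 14
58^3 ≡ 8
58^6 ≡ 64
58^11 ≡ 66
58^22 ≡ 1
So ord_67(58) = 22.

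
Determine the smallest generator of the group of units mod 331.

3

φ(331) = 331 − 1 = 330 = 2 · 3 · 5 · 11.
g is a primitive root iff g^(330/q) ≢ 1 (mod 331) for each prime q ∈ {2, 3, 5, 11}.
g = 2: 2^165 ≡ 330; 2^110 ≡ 299; 2^66 ≡ 64; 2^30 ≡ 1 — hits 1, so not a primitive root.
g = 3: 3^165 ≡ 330; 3^110 ≡ 299; 3^66 ≡ 64; 3^30 ≡ 270 — none is 1, so 3 is a primitive root.
Hence the least primitive root of 331 is 3.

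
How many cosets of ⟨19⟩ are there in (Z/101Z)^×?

4

Since 19 ∈ (Z/101Z)^×, its order divides φ(101) = 101 − 1 = 100 = 2^2 · 5^2.
Divisors of 100: 1, 2, 4, 5, 10, 20, 25, 50, 100.
Compute 19^d (mod 101) for the divisors d until we hit 1:
19^1 ≡ 19 (mod 101)
19^2 ≡ 58 (mod 101)
19^4 ≡ 31 (mod 101)
19^5 ≡ 84 (mod 101)
19^10 ≡ 87 (mod 101)
19^20 ≡ 95 (mod 101)
19^25 ≡ 1 (mod 101) ✓
So ord_101(19) = 25, hence |⟨19⟩| = 25.
The index is φ(101) / ord(19) = 100 / 25 = 4.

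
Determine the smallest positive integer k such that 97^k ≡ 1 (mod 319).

The order of 97 must divide φ(319) = φ(11·29) = (11−1)·(29−1) = 10·28 = 280 = 2^3 · 5 · 7.
Divisors of 280: 1, 2, 4, 5, 7, 8, 10, 14, 20, 28, 35, 40, 56, 70, 140, 280.
Check 97^d mod 319 for each divisor in increasing order:
97^1 ≡ 97 (mod 319)
97^2 ≡ 158 (mod 319)
97^4 ≡ 82 (mod 319)
97^5 ≡ 298 (mod 319)
97^7 ≡ 191 (mod 319)
97^8 ≡ 25 (mod 319)
97^10 ≡ 122 (mod 319)
97^14 ≡ 115 (mod 319)
97^20 ≡ 210 (mod 319)
97^28 ≡ 146 (mod 319)
97^35 ≡ 133 (mod 319)
97^40 ≡ 78 (mod 319)
97^56 ≡ 262 (mod 319)
97^70 ≡ 144 (mod 319)
97^140 ≡ 1 (mod 319) ✓
So ord_319(97) = 140.

140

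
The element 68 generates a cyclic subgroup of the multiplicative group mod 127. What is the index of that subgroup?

14

The order of 68 must divide φ(127) = 127 − 1 = 126 = 2 · 3^2 · 7.
Divisors of 126: 1, 2, 3, 6, 7, 9, 14, 18, 21, 42, 63, 126.
Test each divisor d:
68^1 ≡ 68 (mod 127)
68^2 ≡ 52 (mod 127)
68^3 ≡ 107 (mod 127)
68^6 ≡ 19 (mod 127)
68^7 ≡ 22 (mod 127)
68^9 ≡ 1 (mod 127) ✓
So ord_127(68) = 9, hence |⟨68⟩| = 9.
The index is φ(127) / ord(68) = 126 / 9 = 14.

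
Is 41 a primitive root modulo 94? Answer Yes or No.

Yes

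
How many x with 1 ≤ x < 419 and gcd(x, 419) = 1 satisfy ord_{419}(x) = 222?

φ(419) = 419 − 1 = 418 = 2 · 11 · 19.
Since (Z/419Z)^× is cyclic of order 418, the number of elements of order d is φ(d) when d | 418 and 0 otherwise.
Since 222 ∤ 418, the count is 0.

0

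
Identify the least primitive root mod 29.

2

φ(29) = 29 − 1 = 28 = 2^2 · 7.
Test candidates g = 2, 3, … against the prime factors q ∈ {2, 7} of φ(29): g is a generator iff g^(28/q) ≢ 1 for every such q.
g = 2: 2^14 ≡ 28; 2^4 ≡ 16 — none is 1, so 2 is a primitive root.
Hence the least primitive root of 29 is 2.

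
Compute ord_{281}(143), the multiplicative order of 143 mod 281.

140

The order of 143 must divide φ(281) = 281 − 1 = 280 = 2^3 · 5 · 7.
Divisors of 280: 1, 2, 4, 5, 7, 8, 10, 14, 20, 28, 35, 40, 56, 70, 140, 280.
Evaluate successive powers at the divisors of 280:
143^1 ≡ 143 (mod 281)
143^2 ≡ 217 (mod 281)
143^4 ≡ 162 (mod 281)
143^5 ≡ 124 (mod 281)
143^7 ≡ 213 (mod 281)
143^8 ≡ 111 (mod 281)
143^10 ≡ 202 (mod 281)
143^14 ≡ 128 (mod 281)
143^20 ≡ 59 (mod 281)
143^28 ≡ 86 (mod 281)
143^35 ≡ 53 (mod 281)
143^40 ≡ 109 (mod 281)
143^56 ≡ 90 (mod 281)
143^70 ≡ 280 (mod 281)
143^140 ≡ 1 (mod 281) ✓
So ord_281(143) = 140.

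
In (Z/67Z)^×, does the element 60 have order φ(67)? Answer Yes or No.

φ(67) = 67 − 1 = 66 = 2 · 3 · 11.
60 is a primitive root mod 67 iff 60^(φ(67)/q) ≢ 1 for every prime q | φ(67), i.e. q ∈ {2, 3, 11}.
60^33 ≡ 1 (mod 67)  [q = 2: ≡ 1 ✗]
60^22 ≡ 29 (mod 67)  [q = 3: ≢ 1 ✓]
60^6 ≡ 64 (mod 67)  [q = 11: ≢ 1 ✓]
Since 60^33 ≡ 1, the order of 60 divides 33 < 66, so 60 is not a primitive root.

No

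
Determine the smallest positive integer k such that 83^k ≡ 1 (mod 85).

8

ord(83) | φ(85) = φ(5·17) = (5−1)·(17−1) = 4·16 = 64 = 2^6.
Divisors of 64: 1, 2, 4, 8, 16, 32, 64.
Compute 83^d (mod 85) for the divisors d until we hit 1:
83^1 ≡ 83
83^2 ≡ 4
83^4 ≡ 16
83^8 ≡ 1
Hence ord(83) = 8.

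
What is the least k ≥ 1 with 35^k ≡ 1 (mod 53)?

The order of 35 must divide φ(53) = 53 − 1 = 52 = 2^2 · 13.
Divisors of 52: 1, 2, 4, 13, 26, 52.
Check 35^d mod 53 for each divisor in increasing order:
35^1 ≡ 35
35^2 ≡ 6
35^4 ≡ 36
35^13 ≡ 30
35^26 ≡ 52
35^52 ≡ 1
The smallest such exponent is 52, so the order of 35 is 52.

52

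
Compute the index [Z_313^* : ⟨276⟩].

1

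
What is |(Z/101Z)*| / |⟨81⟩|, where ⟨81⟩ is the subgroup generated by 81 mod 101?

4

By Lagrange's theorem, ord_101(81) divides φ(101) = 101 − 1 = 100 = 2^2 · 5^2.
Divisors of 100: 1, 2, 4, 5, 10, 20, 25, 50, 100.
Compute 81^d (mod 101) for the divisors d until we hit 1:
81^1 ≡ 81 (mod 101)
81^2 ≡ 97 (mod 101)
81^4 ≡ 16 (mod 101)
81^5 ≡ 84 (mod 101)
81^10 ≡ 87 (mod 101)
81^20 ≡ 95 (mod 101)
81^25 ≡ 1 (mod 101) ✓
So ord_101(81) = 25, hence |⟨81⟩| = 25.
[(Z/101Z)^× : ⟨81⟩] = 100/25 = 4.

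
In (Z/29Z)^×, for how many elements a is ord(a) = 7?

φ(29) = 29 − 1 = 28 = 2^2 · 7.
(Z/29Z)^× is cyclic (|G| = 28); a cyclic group of order m has exactly φ(d) elements of each order d | m, and none otherwise.
7 | 28, and φ(7) = 7 − 1 = 6.

6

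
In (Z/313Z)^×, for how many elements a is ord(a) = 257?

0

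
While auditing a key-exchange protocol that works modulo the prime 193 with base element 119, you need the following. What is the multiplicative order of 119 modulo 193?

Since 119 ∈ (Z/193Z)^×, its order divides φ(193) = 193 − 1 = 192 = 2^6 · 3.
Divisors of 192: 1, 2, 3, 4, 6, 8, 12, 16, 24, 32, 48, 64, 96, 192.
Evaluate successive powers at the divisors of 192:
119^1 ≡ 119 (mod 193)
119^2 ≡ 72 (mod 193)
119^3 ≡ 76 (mod 193)
119^4 ≡ 166 (mod 193)
119^6 ≡ 179 (mod 193)
119^8 ≡ 150 (mod 193)
119^12 ≡ 3 (mod 193)
119^16 ≡ 112 (mod 193)
119^24 ≡ 9 (mod 193)
119^32 ≡ 192 (mod 193)
119^48 ≡ 81 (mod 193)
119^64 ≡ 1 (mod 193) ✓
Therefore the multiplicative order of 119 modulo 193 is 64.

64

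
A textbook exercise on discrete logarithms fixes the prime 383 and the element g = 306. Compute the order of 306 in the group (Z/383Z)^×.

Since 306 ∈ (Z/383Z)^×, its order divides φ(383) = 383 − 1 = 382 = 2 · 191.
Divisors of 382: 1, 2, 191, 382.
Compute 306^d (mod 383) for the divisors d until we hit 1:
306^1 ≡ 306
306^2 ≡ 184
306^191 ≡ 1
So ord_383(306) = 191.

191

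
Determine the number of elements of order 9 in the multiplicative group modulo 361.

6

φ(361) = φ(19^2) = 19·(19−1) = 342 = 2 · 3^2 · 19.
(Z/361Z)^× is cyclic (|G| = 342); a cyclic group of order m has exactly φ(d) elements of each order d | m, and none otherwise.
9 = 3^2 divides 342, and φ(9) = 6.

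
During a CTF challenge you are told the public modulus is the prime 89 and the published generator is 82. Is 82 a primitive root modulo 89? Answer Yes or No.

Yes

φ(89) = 89 − 1 = 88 = 2^3 · 11.
It suffices to check that the order of 82 is not a proper divisor of 88: compute 82^(88/q) for q ∈ {2, 11}.
82^44 ≡ 88 (mod 89)  [q = 2: ≢ 1 ✓]
82^8 ≡ 4 (mod 89)  [q = 11: ≢ 1 ✓]
All checks pass, so 82 has order 88 and is a primitive root modulo 89.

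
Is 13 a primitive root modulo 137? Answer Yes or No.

Yes

φ(137) = 137 − 1 = 136 = 2^3 · 17.
It suffices to check that the order of 13 is not a proper divisor of 136: compute 13^(136/q) for q ∈ {2, 17}.
13^68 ≡ 136 (mod 137)  [q = 2: ≢ 1 ✓]
13^8 ≡ 115 (mod 137)  [q = 17: ≢ 1 ✓]
Every test exponent gives a nontrivial residue, hence 13 generates the full group.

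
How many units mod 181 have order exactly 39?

φ(181) = 181 − 1 = 180 = 2^2 · 3^2 · 5.
Since (Z/181Z)^× is cyclic of order 180, the number of elements of order d is φ(d) when d | 180 and 0 otherwise.
Here 180 is not a multiple of 39, so there are no elements of order 39.

0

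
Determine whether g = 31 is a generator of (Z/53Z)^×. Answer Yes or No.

Yes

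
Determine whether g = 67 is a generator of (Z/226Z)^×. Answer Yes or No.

Yes

φ(226) = φ(2)·φ(113) = 1·112 = 112 = 2^4 · 7.
An element g generates (Z/226Z)^× iff g^(112/q) ≢ 1 (mod 226) for each prime q ∈ {2, 7}.
67^56 ≡ 225 (mod 226)  [q = 2: ≢ 1 ✓]
67^16 ≡ 219 (mod 226)  [q = 7: ≢ 1 ✓]
All checks pass, so 67 has order 112 and is a primitive root modulo 226.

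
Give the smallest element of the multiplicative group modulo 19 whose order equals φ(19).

2

φ(19) = 19 − 1 = 18 = 2 · 3^2.
g is a primitive root iff g^(18/q) ≢ 1 (mod 19) for each prime q ∈ {2, 3}.
g = 2: 2^9 ≡ 18; 2^6 ≡ 7 — none is 1, so 2 is a primitive root.
The smallest primitive root modulo 19 is 2.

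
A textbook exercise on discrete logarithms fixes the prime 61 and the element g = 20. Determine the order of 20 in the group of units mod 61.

ord(20) | φ(61) = 61 − 1 = 60 = 2^2 · 3 · 5.
Divisors of 60: 1, 2, 3, 4, 5, 6, 10, 12, 15, 20, 30, 60.
Compute 20^d (mod 61) for the divisors d until we hit 1:
20^1 ≡ 20 (mod 61)
20^2 ≡ 34 (mod 61)
20^3 ≡ 9 (mod 61)
20^4 ≡ 58 (mod 61)
20^5 ≡ 1 (mod 61) ✓
The smallest such exponent is 5, so the order of 20 is 5.

5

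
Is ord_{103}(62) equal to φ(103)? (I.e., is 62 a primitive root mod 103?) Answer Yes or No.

φ(103) = 103 − 1 = 102 = 2 · 3 · 17.
62 is a primitive root mod 103 iff 62^(φ(103)/q) ≢ 1 for every prime q | φ(103), i.e. q ∈ {2, 3, 17}.
62^51 ≡ 102 (mod 103)  [q = 2: ≢ 1 ✓]
62^34 ≡ 46 (mod 103)  [q = 3: ≢ 1 ✓]
62^6 ≡ 93 (mod 103)  [q = 17: ≢ 1 ✓]
None equal 1, so ord_103(62) = 102: 62 is a primitive root.

Yes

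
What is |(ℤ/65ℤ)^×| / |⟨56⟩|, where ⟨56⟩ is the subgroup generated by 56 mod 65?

8

The order of 56 must divide φ(65) = φ(5·13) = (5−1)·(13−1) = 4·12 = 48 = 2^4 · 3.
Divisors of 48: 1, 2, 3, 4, 6, 8, 12, 16, 24, 48.
Test each divisor d:
56^1 ≡ 56 (mod 65)
56^2 ≡ 16 (mod 65)
56^3 ≡ 51 (mod 65)
56^4 ≡ 61 (mod 65)
56^6 ≡ 1 (mod 65) ✓
So ord_65(56) = 6, hence |⟨56⟩| = 6.
The index is φ(65) / ord(56) = 48 / 6 = 8.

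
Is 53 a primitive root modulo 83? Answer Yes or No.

Yes

φ(83) = 83 − 1 = 82 = 2 · 41.
Test 53^(82/q) mod 83 for each prime factor q of 82:
53^41 ≡ 82 (mod 83)  [q = 2: ≢ 1 ✓]
53^2 ≡ 70 (mod 83)  [q = 41: ≢ 1 ✓]
None equal 1, so ord_83(53) = 82: 53 is a primitive root.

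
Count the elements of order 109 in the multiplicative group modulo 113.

φ(113) = 113 − 1 = 112 = 2^4 · 7.
In a cyclic group of order 112, there are φ(d) elements of order d for each divisor d of 112, and zero for non-divisors.
109 does not divide 112, so no element of (Z/113Z)^× has order 109.

0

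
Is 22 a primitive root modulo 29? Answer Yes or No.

No

φ(29) = 29 − 1 = 28 = 2^2 · 7.
Test 22^(28/q) mod 29 for each prime factor q of 28:
22^14 ≡ 1 (mod 29)  [q = 2: ≡ 1 ✗]
22^4 ≡ 23 (mod 29)  [q = 7: ≢ 1 ✓]
The check at q = 2 fails, so 22 generates a proper subgroup.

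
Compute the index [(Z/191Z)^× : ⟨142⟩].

Since 142 ∈ (Z/191Z)^×, its order divides φ(191) = 191 − 1 = 190 = 2 · 5 · 19.
Divisors of 190: 1, 2, 5, 10, 19, 38, 95, 190.
Evaluate successive powers at the divisors of 190:
142^1 ≡ 142 (mod 191)
142^2 ≡ 109 (mod 191)
142^5 ≡ 190 (mod 191)
142^10 ≡ 1 (mod 191) ✓
The order of 142 is 10, so the subgroup it generates has 10 elements.
[(Z/191Z)^× : ⟨142⟩] = 190/10 = 19.

19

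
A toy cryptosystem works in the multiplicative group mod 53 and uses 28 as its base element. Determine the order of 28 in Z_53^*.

13

ord(28) | φ(53) = 53 − 1 = 52 = 2^2 · 13.
Divisors of 52: 1, 2, 4, 13, 26, 52.
Evaluate successive powers at the divisors of 52:
28^1 ≡ 28
28^2 ≡ 42
28^4 ≡ 15
28^13 ≡ 1
The smallest such exponent is 13, so the order of 28 is 13.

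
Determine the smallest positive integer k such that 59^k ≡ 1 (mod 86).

7

The order of 59 must divide φ(86) = φ(2)·φ(43) = 1·42 = 42 = 2 · 3 · 7.
Divisors of 42: 1, 2, 3, 6, 7, 14, 21, 42.
Compute 59^d (mod 86) for the divisors d until we hit 1:
59^1 ≡ 59
59^2 ≡ 41
59^3 ≡ 11
59^6 ≡ 35
59^7 ≡ 1
So ord_86(59) = 7.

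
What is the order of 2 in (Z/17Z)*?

By Lagrange's theorem, ord_17(2) divides φ(17) = 17 − 1 = 16 = 2^4.
Divisors of 16: 1, 2, 4, 8, 16.
Evaluate successive powers at the divisors of 16:
2^1 ≡ 2 (mod 17)
2^2 ≡ 4 (mod 17)
2^4 ≡ 16 (mod 17)
2^8 ≡ 1 (mod 17) ✓
So ord_17(2) = 8.

8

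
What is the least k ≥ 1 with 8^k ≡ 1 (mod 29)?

28

The order of 8 must divide φ(29) = 29 − 1 = 28 = 2^2 · 7.
Divisors of 28: 1, 2, 4, 7, 14, 28.
Evaluate successive powers at the divisors of 28:
8^1 ≡ 8
8^2 ≡ 6
8^4 ≡ 7
8^7 ≡ 17
8^14 ≡ 28
8^28 ≡ 1
Hence ord(8) = 28.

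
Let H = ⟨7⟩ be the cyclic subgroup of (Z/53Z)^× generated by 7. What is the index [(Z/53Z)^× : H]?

2

The order of 7 must divide φ(53) = 53 − 1 = 52 = 2^2 · 13.
Divisors of 52: 1, 2, 4, 13, 26, 52.
Compute 7^d (mod 53) for the divisors d until we hit 1:
7^1 ≡ 7 (mod 53)
7^2 ≡ 49 (mod 53)
7^4 ≡ 16 (mod 53)
7^13 ≡ 52 (mod 53)
7^26 ≡ 1 (mod 53) ✓
So ord_53(7) = 26, hence |⟨7⟩| = 26.
[(Z/53Z)^× : ⟨7⟩] = 52/26 = 2.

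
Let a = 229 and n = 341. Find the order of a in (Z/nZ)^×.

30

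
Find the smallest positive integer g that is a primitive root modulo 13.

2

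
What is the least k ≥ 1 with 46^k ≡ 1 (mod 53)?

13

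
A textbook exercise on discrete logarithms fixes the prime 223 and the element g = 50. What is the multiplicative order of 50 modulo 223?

By Lagrange's theorem, ord_223(50) divides φ(223) = 223 − 1 = 222 = 2 · 3 · 37.
Divisors of 222: 1, 2, 3, 6, 37, 74, 111, 222.
Test each divisor d:
50^1 ≡ 50
50^2 ≡ 47
50^3 ≡ 120
50^6 ≡ 128
50^37 ≡ 39
50^74 ≡ 183
50^111 ≡ 1
Therefore the multiplicative order of 50 modulo 223 is 111.

111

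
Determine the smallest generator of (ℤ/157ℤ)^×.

5

φ(157) = 157 − 1 = 156 = 2^2 · 3 · 13.
Test candidates g = 2, 3, … against the prime factors q ∈ {2, 3, 13} of φ(157): g is a generator iff g^(156/q) ≢ 1 for every such q.
g = 2: 2^78 ≡ 156; 2^52 ≡ 1 — hits 1, so not a primitive root.
g = 3: 3^78 ≡ 1 — hits 1, so not a primitive root.
g = 4: 4^78 ≡ 1 — hits 1, so not a primitive root.
g = 5: 5^78 ≡ 156; 5^52 ≡ 12; 5^12 ≡ 130 — none is 1, so 5 is a primitive root.
Hence the least primitive root of 157 is 5.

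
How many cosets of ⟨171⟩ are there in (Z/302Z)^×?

6

Since 171 ∈ (Z/302Z)^×, its order divides φ(302) = φ(2)·φ(151) = 1·150 = 150 = 2 · 3 · 5^2.
Divisors of 150: 1, 2, 3, 5, 6, 10, 15, 25, 30, 50, 75, 150.
Test each divisor d:
171^1 ≡ 171
171^2 ≡ 249
171^3 ≡ 299
171^5 ≡ 159
171^6 ≡ 9
171^10 ≡ 215
171^15 ≡ 59
171^25 ≡ 1
The order of 171 is 25, so the subgroup it generates has 25 elements.
[(Z/302Z)^× : ⟨171⟩] = 150/25 = 6.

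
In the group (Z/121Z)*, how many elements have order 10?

φ(121) = φ(11^2) = 11·(11−1) = 110 = 2 · 5 · 11.
(Z/121Z)^× is cyclic (|G| = 110); a cyclic group of order m has exactly φ(d) elements of each order d | m, and none otherwise.
10 = 2 · 5 divides 110, and φ(10) = 4.

4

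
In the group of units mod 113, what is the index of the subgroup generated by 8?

By Lagrange's theorem, ord_113(8) divides φ(113) = 113 − 1 = 112 = 2^4 · 7.
Divisors of 112: 1, 2, 4, 7, 8, 14, 16, 28, 56, 112.
Compute 8^d (mod 113) for the divisors d until we hit 1:
8^1 ≡ 8 (mod 113)
8^2 ≡ 64 (mod 113)
8^4 ≡ 28 (mod 113)
8^7 ≡ 98 (mod 113)
8^8 ≡ 106 (mod 113)
8^14 ≡ 112 (mod 113)
8^16 ≡ 49 (mod 113)
8^28 ≡ 1 (mod 113) ✓
The order of 8 is 28, so the subgroup it generates has 28 elements.
The index is φ(113) / ord(8) = 112 / 28 = 4.

4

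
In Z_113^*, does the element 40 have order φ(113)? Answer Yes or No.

φ(113) = 113 − 1 = 112 = 2^4 · 7.
It suffices to check that the order of 40 is not a proper divisor of 112: compute 40^(112/q) for q ∈ {2, 7}.
40^56 ≡ 112 (mod 113)  [q = 2: ≢ 1 ✓]
40^16 ≡ 1 (mod 113)  [q = 7: ≡ 1 ✗]
40^16 ≡ 1 shows ord(40) | 16, strictly less than φ(113); not a primitive root.

No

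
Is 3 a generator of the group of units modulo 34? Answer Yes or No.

φ(34) = φ(2)·φ(17) = 1·16 = 16 = 2^4.
It suffices to check that the order of 3 is not a proper divisor of 16: compute 3^(16/q) for q ∈ {2}.
3^8 ≡ 33 (mod 34)  [q = 2: ≢ 1 ✓]
None equal 1, so ord_34(3) = 16: 3 is a primitive root.

Yes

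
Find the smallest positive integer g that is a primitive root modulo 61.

φ(61) = 61 − 1 = 60 = 2^2 · 3 · 5.
g is a primitive root iff g^(60/q) ≢ 1 (mod 61) for each prime q ∈ {2, 3, 5}.
g = 2: 2^30 ≡ 60; 2^20 ≡ 47; 2^12 ≡ 9 — none is 1, so 2 is a primitive root.
So 2 is the smallest generator of (Z/61Z)^×.

2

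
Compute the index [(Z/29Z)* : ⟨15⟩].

The order of 15 must divide φ(29) = 29 − 1 = 28 = 2^2 · 7.
Divisors of 28: 1, 2, 4, 7, 14, 28.
Test each divisor d:
15^1 ≡ 15 (mod 29)
15^2 ≡ 22 (mod 29)
15^4 ≡ 20 (mod 29)
15^7 ≡ 17 (mod 29)
15^14 ≡ 28 (mod 29)
15^28 ≡ 1 (mod 29) ✓
Thus |⟨15⟩| = ord(15) = 28.
[(Z/29Z)^× : ⟨15⟩] = 28/28 = 1.

1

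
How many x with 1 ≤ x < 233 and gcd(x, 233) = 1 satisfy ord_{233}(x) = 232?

112

φ(233) = 233 − 1 = 232 = 2^3 · 29.
In a cyclic group of order 232, there are φ(d) elements of order d for each divisor d of 232, and zero for non-divisors.
232 = 2^3 · 29 divides 232, and φ(232) = 112.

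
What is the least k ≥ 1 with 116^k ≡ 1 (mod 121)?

110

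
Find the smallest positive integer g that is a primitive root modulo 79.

3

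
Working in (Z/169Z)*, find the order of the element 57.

ord(57) | φ(169) = φ(13^2) = 13·(13−1) = 156 = 2^2 · 3 · 13.
Divisors of 156: 1, 2, 3, 4, 6, 12, 13, 26, 39, 52, 78, 156.
Evaluate successive powers at the divisors of 156:
57^1 ≡ 57 (mod 169)
57^2 ≡ 38 (mod 169)
57^3 ≡ 138 (mod 169)
57^4 ≡ 92 (mod 169)
57^6 ≡ 116 (mod 169)
57^12 ≡ 105 (mod 169)
57^13 ≡ 70 (mod 169)
57^26 ≡ 168 (mod 169)
57^39 ≡ 99 (mod 169)
57^52 ≡ 1 (mod 169) ✓
Hence ord(57) = 52.

52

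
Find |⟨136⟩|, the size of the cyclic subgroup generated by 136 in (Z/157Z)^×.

Since 136 ∈ (Z/157Z)^×, its order divides φ(157) = 157 − 1 = 156 = 2^2 · 3 · 13.
Divisors of 156: 1, 2, 3, 4, 6, 12, 13, 26, 39, 52, 78, 156.
Evaluate successive powers at the divisors of 156:
136^1 ≡ 136 (mod 157)
136^2 ≡ 127 (mod 157)
136^3 ≡ 2 (mod 157)
136^4 ≡ 115 (mod 157)
136^6 ≡ 4 (mod 157)
136^12 ≡ 16 (mod 157)
136^13 ≡ 135 (mod 157)
136^26 ≡ 13 (mod 157)
136^39 ≡ 28 (mod 157)
136^52 ≡ 12 (mod 157)
136^78 ≡ 156 (mod 157)
136^156 ≡ 1 (mod 157) ✓
So ord_157(136) = 156.

156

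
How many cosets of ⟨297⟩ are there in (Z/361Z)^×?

3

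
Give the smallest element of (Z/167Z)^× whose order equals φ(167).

5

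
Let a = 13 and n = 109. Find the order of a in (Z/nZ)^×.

Since 13 ∈ (Z/109Z)^×, its order divides φ(109) = 109 − 1 = 108 = 2^2 · 3^3.
Divisors of 108: 1, 2, 3, 4, 6, 9, 12, 18, 27, 36, 54, 108.
Check 13^d mod 109 for each divisor in increasing order:
13^1 ≡ 13
13^2 ≡ 60
13^3 ≡ 17
13^4 ≡ 3
13^6 ≡ 71
13^9 ≡ 8
13^12 ≡ 27
13^18 ≡ 64
13^27 ≡ 76
13^36 ≡ 63
13^54 ≡ 108
13^108 ≡ 1
Therefore the multiplicative order of 13 modulo 109 is 108.

108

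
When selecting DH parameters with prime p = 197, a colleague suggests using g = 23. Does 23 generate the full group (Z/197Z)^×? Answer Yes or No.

No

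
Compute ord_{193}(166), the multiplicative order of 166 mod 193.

The order of 166 must divide φ(193) = 193 − 1 = 192 = 2^6 · 3.
Divisors of 192: 1, 2, 3, 4, 6, 8, 12, 16, 24, 32, 48, 64, 96, 192.
Compute 166^d (mod 193) for the divisors d until we hit 1:
166^1 ≡ 166 (mod 193)
166^2 ≡ 150 (mod 193)
166^3 ≡ 3 (mod 193)
166^4 ≡ 112 (mod 193)
166^6 ≡ 9 (mod 193)
166^8 ≡ 192 (mod 193)
166^12 ≡ 81 (mod 193)
166^16 ≡ 1 (mod 193) ✓
Hence ord(166) = 16.

16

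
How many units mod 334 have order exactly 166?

82

φ(334) = φ(2)·φ(167) = 1·166 = 166 = 2 · 83.
(Z/334Z)^× is cyclic (|G| = 166); a cyclic group of order m has exactly φ(d) elements of each order d | m, and none otherwise.
166 = 2 · 83 divides 166, and φ(166) = 82.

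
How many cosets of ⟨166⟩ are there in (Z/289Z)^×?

4

By Lagrange's theorem, ord_289(166) divides φ(289) = φ(17^2) = 17·(17−1) = 272 = 2^4 · 17.
Divisors of 272: 1, 2, 4, 8, 16, 17, 34, 68, 136, 272.
Check 166^d mod 289 for each divisor in increasing order:
166^1 ≡ 166
166^2 ≡ 101
166^4 ≡ 86
166^8 ≡ 171
166^16 ≡ 52
166^17 ≡ 251
166^34 ≡ 288
166^68 ≡ 1
The order of 166 is 68, so the subgroup it generates has 68 elements.
Index = |(Z/289Z)^×| / |⟨166⟩| = 272 / 68 = 4.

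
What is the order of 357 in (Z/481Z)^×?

The order of 357 must divide φ(481) = φ(13·37) = (13−1)·(37−1) = 12·36 = 432 = 2^4 · 3^3.
Divisors of 432: 1, 2, 3, 4, 6, 8, 9, 12, 16, 18, 24, 27, 36, 48, 54, 72, 108, 144, 216, 432.
Evaluate successive powers at the divisors of 432:
357^1 ≡ 357 (mod 481)
357^2 ≡ 465 (mod 481)
357^3 ≡ 60 (mod 481)
357^4 ≡ 256 (mod 481)
357^6 ≡ 233 (mod 481)
357^8 ≡ 120 (mod 481)
357^9 ≡ 31 (mod 481)
357^12 ≡ 417 (mod 481)
357^16 ≡ 451 (mod 481)
357^18 ≡ 480 (mod 481)
357^24 ≡ 248 (mod 481)
357^27 ≡ 450 (mod 481)
357^36 ≡ 1 (mod 481) ✓
Therefore the multiplicative order of 357 modulo 481 is 36.

36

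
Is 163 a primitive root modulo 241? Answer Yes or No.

Yes

φ(241) = 241 − 1 = 240 = 2^4 · 3 · 5.
It suffices to check that the order of 163 is not a proper divisor of 240: compute 163^(240/q) for q ∈ {2, 3, 5}.
163^120 ≡ 240 (mod 241)  [q = 2: ≢ 1 ✓]
163^80 ≡ 225 (mod 241)  [q = 3: ≢ 1 ✓]
163^48 ≡ 98 (mod 241)  [q = 5: ≢ 1 ✓]
None equal 1, so ord_241(163) = 240: 163 is a primitive root.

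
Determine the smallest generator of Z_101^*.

2

φ(101) = 101 − 1 = 100 = 2^2 · 5^2.
Test candidates g = 2, 3, … against the prime factors q ∈ {2, 5} of φ(101): g is a generator iff g^(100/q) ≢ 1 for every such q.
g = 2: 2^50 ≡ 100; 2^20 ≡ 95 — none is 1, so 2 is a primitive root.
So 2 is the smallest generator of (Z/101Z)^×.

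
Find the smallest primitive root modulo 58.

3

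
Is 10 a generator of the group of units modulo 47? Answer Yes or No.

φ(47) = 47 − 1 = 46 = 2 · 23.
An element g generates (Z/47Z)^× iff g^(46/q) ≢ 1 (mod 47) for each prime q ∈ {2, 23}.
10^23 ≡ 46 (mod 47)  [q = 2: ≢ 1 ✓]
10^2 ≡ 6 (mod 47)  [q = 23: ≢ 1 ✓]
All checks pass, so 10 has order 46 and is a primitive root modulo 47.

Yes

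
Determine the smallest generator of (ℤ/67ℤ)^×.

2

φ(67) = 67 − 1 = 66 = 2 · 3 · 11.
g is a primitive root iff g^(66/q) ≢ 1 (mod 67) for each prime q ∈ {2, 3, 11}.
g = 2: 2^33 ≡ 66; 2^22 ≡ 37; 2^6 ≡ 64 — none is 1, so 2 is a primitive root.
Hence the least primitive root of 67 is 2.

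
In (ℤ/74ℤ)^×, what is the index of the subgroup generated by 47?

By Lagrange's theorem, ord_74(47) divides φ(74) = φ(2)·φ(37) = 1·36 = 36 = 2^2 · 3^2.
Divisors of 36: 1, 2, 3, 4, 6, 9, 12, 18, 36.
Compute 47^d (mod 74) for the divisors d until we hit 1:
47^1 ≡ 47 (mod 74)
47^2 ≡ 63 (mod 74)
47^3 ≡ 1 (mod 74) ✓
The order of 47 is 3, so the subgroup it generates has 3 elements.
[(Z/74Z)^× : ⟨47⟩] = 36/3 = 12.

12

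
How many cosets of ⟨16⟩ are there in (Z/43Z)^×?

6

Since 16 ∈ (Z/43Z)^×, its order divides φ(43) = 43 − 1 = 42 = 2 · 3 · 7.
Divisors of 42: 1, 2, 3, 6, 7, 14, 21, 42.
Check 16^d mod 43 for each divisor in increasing order:
16^1 ≡ 16 (mod 43)
16^2 ≡ 41 (mod 43)
16^3 ≡ 11 (mod 43)
16^6 ≡ 35 (mod 43)
16^7 ≡ 1 (mod 43) ✓
So ord_43(16) = 7, hence |⟨16⟩| = 7.
The index is φ(43) / ord(16) = 42 / 7 = 6.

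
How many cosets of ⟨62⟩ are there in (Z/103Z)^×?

ord(62) | φ(103) = 103 − 1 = 102 = 2 · 3 · 17.
Divisors of 102: 1, 2, 3, 6, 17, 34, 51, 102.
Evaluate successive powers at the divisors of 102:
62^1 ≡ 62 (mod 103)
62^2 ≡ 33 (mod 103)
62^3 ≡ 89 (mod 103)
62^6 ≡ 93 (mod 103)
62^17 ≡ 47 (mod 103)
62^34 ≡ 46 (mod 103)
62^51 ≡ 102 (mod 103)
62^102 ≡ 1 (mod 103) ✓
Thus |⟨62⟩| = ord(62) = 102.
The index is φ(103) / ord(62) = 102 / 102 = 1.

1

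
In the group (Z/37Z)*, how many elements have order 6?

φ(37) = 37 − 1 = 36 = 2^2 · 3^2.
Since (Z/37Z)^× is cyclic of order 36, the number of elements of order d is φ(d) when d | 36 and 0 otherwise.
6 = 2 · 3 divides 36, and φ(6) = 2.

2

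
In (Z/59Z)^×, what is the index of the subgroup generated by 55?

1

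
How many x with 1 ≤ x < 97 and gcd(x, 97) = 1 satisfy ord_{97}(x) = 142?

0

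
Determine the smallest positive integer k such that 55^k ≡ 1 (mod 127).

The order of 55 must divide φ(127) = 127 − 1 = 126 = 2 · 3^2 · 7.
Divisors of 126: 1, 2, 3, 6, 7, 9, 14, 18, 21, 42, 63, 126.
Check 55^d mod 127 for each divisor in increasing order:
55^1 ≡ 55 (mod 127)
55^2 ≡ 104 (mod 127)
55^3 ≡ 5 (mod 127)
55^6 ≡ 25 (mod 127)
55^7 ≡ 105 (mod 127)
55^9 ≡ 125 (mod 127)
55^14 ≡ 103 (mod 127)
55^18 ≡ 4 (mod 127)
55^21 ≡ 20 (mod 127)
55^42 ≡ 19 (mod 127)
55^63 ≡ 126 (mod 127)
55^126 ≡ 1 (mod 127) ✓
Therefore the multiplicative order of 55 modulo 127 is 126.

126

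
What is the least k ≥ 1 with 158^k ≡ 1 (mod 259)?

By Lagrange's theorem, ord_259(158) divides φ(259) = φ(7·37) = (7−1)·(37−1) = 6·36 = 216 = 2^3 · 3^3.
Divisors of 216: 1, 2, 3, 4, 6, 8, 9, 12, 18, 24, 27, 36, 54, 72, 108, 216.
Test each divisor d:
158^1 ≡ 158
158^2 ≡ 100
158^3 ≡ 1
Hence ord(158) = 3.

3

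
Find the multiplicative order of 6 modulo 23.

Since 6 ∈ (Z/23Z)^×, its order divides φ(23) = 23 − 1 = 22 = 2 · 11.
Divisors of 22: 1, 2, 11, 22.
Evaluate successive powers at the divisors of 22:
6^1 ≡ 6
6^2 ≡ 13
6^11 ≡ 1
Therefore the multiplicative order of 6 modulo 23 is 11.

11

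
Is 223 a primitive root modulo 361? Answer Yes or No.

Yes

φ(361) = φ(19^2) = 19·(19−1) = 342 = 2 · 3^2 · 19.
Test 223^(342/q) mod 361 for each prime factor q of 342:
223^171 ≡ 360 (mod 361)  [q = 2: ≢ 1 ✓]
223^114 ≡ 292 (mod 361)  [q = 3: ≢ 1 ✓]
223^18 ≡ 58 (mod 361)  [q = 19: ≢ 1 ✓]
All checks pass, so 223 has order 342 and is a primitive root modulo 361.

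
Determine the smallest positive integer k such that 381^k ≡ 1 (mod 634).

158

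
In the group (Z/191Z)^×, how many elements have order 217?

0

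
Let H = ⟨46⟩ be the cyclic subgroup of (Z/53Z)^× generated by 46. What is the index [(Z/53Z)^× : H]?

The order of 46 must divide φ(53) = 53 − 1 = 52 = 2^2 · 13.
Divisors of 52: 1, 2, 4, 13, 26, 52.
Check 46^d mod 53 for each divisor in increasing order:
46^1 ≡ 46 (mod 53)
46^2 ≡ 49 (mod 53)
46^4 ≡ 16 (mod 53)
46^13 ≡ 1 (mod 53) ✓
The order of 46 is 13, so the subgroup it generates has 13 elements.
The index is φ(53) / ord(46) = 52 / 13 = 4.

4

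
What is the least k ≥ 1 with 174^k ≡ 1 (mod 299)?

ord(174) | φ(299) = φ(13·23) = (13−1)·(23−1) = 12·22 = 264 = 2^3 · 3 · 11.
Divisors of 264: 1, 2, 3, 4, 6, 8, 11, 12, 22, 24, 33, 44, 66, 88, 132, 264.
Compute 174^d (mod 299) for the divisors d until we hit 1:
174^1 ≡ 174 (mod 299)
174^2 ≡ 77 (mod 299)
174^3 ≡ 242 (mod 299)
174^4 ≡ 248 (mod 299)
174^6 ≡ 259 (mod 299)
174^8 ≡ 209 (mod 299)
174^11 ≡ 47 (mod 299)
174^12 ≡ 105 (mod 299)
174^22 ≡ 116 (mod 299)
174^24 ≡ 261 (mod 299)
174^33 ≡ 70 (mod 299)
174^44 ≡ 1 (mod 299) ✓
So ord_299(174) = 44.

44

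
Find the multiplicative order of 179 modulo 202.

Since 179 ∈ (Z/202Z)^×, its order divides φ(202) = φ(2)·φ(101) = 1·100 = 100 = 2^2 · 5^2.
Divisors of 100: 1, 2, 4, 5, 10, 20, 25, 50, 100.
Evaluate successive powers at the divisors of 100:
179^1 ≡ 179
179^2 ≡ 125
179^4 ≡ 71
179^5 ≡ 185
179^10 ≡ 87
179^20 ≡ 95
179^25 ≡ 1
Therefore the multiplicative order of 179 modulo 202 is 25.

25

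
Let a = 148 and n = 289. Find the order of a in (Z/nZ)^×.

272

ord(148) | φ(289) = φ(17^2) = 17·(17−1) = 272 = 2^4 · 17.
Divisors of 272: 1, 2, 4, 8, 16, 17, 34, 68, 136, 272.
Check 148^d mod 289 for each divisor in increasing order:
148^1 ≡ 148
148^2 ≡ 229
148^4 ≡ 132
148^8 ≡ 84
148^16 ≡ 120
148^17 ≡ 131
148^34 ≡ 110
148^68 ≡ 251
148^136 ≡ 288
148^272 ≡ 1
The smallest such exponent is 272, so the order of 148 is 272.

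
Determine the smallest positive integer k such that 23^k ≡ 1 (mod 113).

The order of 23 must divide φ(113) = 113 − 1 = 112 = 2^4 · 7.
Divisors of 112: 1, 2, 4, 7, 8, 14, 16, 28, 56, 112.
Evaluate successive powers at the divisors of 112:
23^1 ≡ 23 (mod 113)
23^2 ≡ 77 (mod 113)
23^4 ≡ 53 (mod 113)
23^7 ≡ 73 (mod 113)
23^8 ≡ 97 (mod 113)
23^14 ≡ 18 (mod 113)
23^16 ≡ 30 (mod 113)
23^28 ≡ 98 (mod 113)
23^56 ≡ 112 (mod 113)
23^112 ≡ 1 (mod 113) ✓
The smallest such exponent is 112, so the order of 23 is 112.

112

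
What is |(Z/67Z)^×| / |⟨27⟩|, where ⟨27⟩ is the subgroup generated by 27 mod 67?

The order of 27 must divide φ(67) = 67 − 1 = 66 = 2 · 3 · 11.
Divisors of 66: 1, 2, 3, 6, 11, 22, 33, 66.
Test each divisor d:
27^1 ≡ 27 (mod 67)
27^2 ≡ 59 (mod 67)
27^3 ≡ 52 (mod 67)
27^6 ≡ 24 (mod 67)
27^11 ≡ 66 (mod 67)
27^22 ≡ 1 (mod 67) ✓
The order of 27 is 22, so the subgroup it generates has 22 elements.
The index is φ(67) / ord(27) = 66 / 22 = 3.

3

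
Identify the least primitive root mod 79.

3

φ(79) = 79 − 1 = 78 = 2 · 3 · 13.
Test candidates g = 2, 3, … against the prime factors q ∈ {2, 3, 13} of φ(79): g is a generator iff g^(78/q) ≢ 1 for every such q.
g = 2: 2^39 ≡ 1 — hits 1, so not a primitive root.
g = 3: 3^39 ≡ 78; 3^26 ≡ 23; 3^6 ≡ 18 — none is 1, so 3 is a primitive root.
Hence the least primitive root of 79 is 3.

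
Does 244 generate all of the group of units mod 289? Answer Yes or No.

Yes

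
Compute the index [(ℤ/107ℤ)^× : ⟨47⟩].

2

By Lagrange's theorem, ord_107(47) divides φ(107) = 107 − 1 = 106 = 2 · 53.
Divisors of 106: 1, 2, 53, 106.
Test each divisor d:
47^1 ≡ 47 (mod 107)
47^2 ≡ 69 (mod 107)
47^53 ≡ 1 (mod 107) ✓
Thus |⟨47⟩| = ord(47) = 53.
The index is φ(107) / ord(47) = 106 / 53 = 2.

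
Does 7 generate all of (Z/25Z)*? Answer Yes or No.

No

φ(25) = φ(5^2) = 5·(5−1) = 20 = 2^2 · 5.
7 is a primitive root mod 25 iff 7^(φ(25)/q) ≢ 1 for every prime q | φ(25), i.e. q ∈ {2, 5}.
7^10 ≡ 24 (mod 25)  [q = 2: ≢ 1 ✓]
7^4 ≡ 1 (mod 25)  [q = 5: ≡ 1 ✗]
The check at q = 5 fails, so 7 generates a proper subgroup.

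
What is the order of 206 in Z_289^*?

By Lagrange's theorem, ord_289(206) divides φ(289) = φ(17^2) = 17·(17−1) = 272 = 2^4 · 17.
Divisors of 272: 1, 2, 4, 8, 16, 17, 34, 68, 136, 272.
Test each divisor d:
206^1 ≡ 206 (mod 289)
206^2 ≡ 242 (mod 289)
206^4 ≡ 186 (mod 289)
206^8 ≡ 205 (mod 289)
206^16 ≡ 120 (mod 289)
206^17 ≡ 155 (mod 289)
206^34 ≡ 38 (mod 289)
206^68 ≡ 288 (mod 289)
206^136 ≡ 1 (mod 289) ✓
So ord_289(206) = 136.

136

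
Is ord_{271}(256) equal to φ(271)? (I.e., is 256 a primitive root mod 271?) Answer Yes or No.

No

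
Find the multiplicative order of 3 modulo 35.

12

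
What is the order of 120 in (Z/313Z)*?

By Lagrange's theorem, ord_313(120) divides φ(313) = 313 − 1 = 312 = 2^3 · 3 · 13.
Divisors of 312: 1, 2, 3, 4, 6, 8, 12, 13, 24, 26, 39, 52, 78, 104, 156, 312.
Check 120^d mod 313 for each divisor in increasing order:
120^1 ≡ 120 (mod 313)
120^2 ≡ 2 (mod 313)
120^3 ≡ 240 (mod 313)
120^4 ≡ 4 (mod 313)
120^6 ≡ 8 (mod 313)
120^8 ≡ 16 (mod 313)
120^12 ≡ 64 (mod 313)
120^13 ≡ 168 (mod 313)
120^24 ≡ 27 (mod 313)
120^26 ≡ 54 (mod 313)
120^39 ≡ 308 (mod 313)
120^52 ≡ 99 (mod 313)
120^78 ≡ 25 (mod 313)
120^104 ≡ 98 (mod 313)
120^156 ≡ 312 (mod 313)
120^312 ≡ 1 (mod 313) ✓
Hence ord(120) = 312.

312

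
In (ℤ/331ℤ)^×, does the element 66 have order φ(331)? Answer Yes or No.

Yes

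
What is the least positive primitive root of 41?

6

φ(41) = 41 − 1 = 40 = 2^3 · 5.
g is a primitive root iff g^(40/q) ≢ 1 (mod 41) for each prime q ∈ {2, 5}.
g = 2: 2^20 ≡ 1 — hits 1, so not a primitive root.
g = 3: 3^20 ≡ 40; 3^8 ≡ 1 — hits 1, so not a primitive root.
g = 4: 4^20 ≡ 1 — hits 1, so not a primitive root.
g = 5: 5^20 ≡ 1 — hits 1, so not a primitive root.
g = 6: 6^20 ≡ 40; 6^8 ≡ 10 — none is 1, so 6 is a primitive root.
So 6 is the smallest generator of (Z/41Z)^×.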